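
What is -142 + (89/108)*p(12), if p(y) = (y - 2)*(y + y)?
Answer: 502/9 ≈ 55.778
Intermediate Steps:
p(y) = 2*y*(-2 + y) (p(y) = (-2 + y)*(2*y) = 2*y*(-2 + y))
-142 + (89/108)*p(12) = -142 + (89/108)*(2*12*(-2 + 12)) = -142 + (89*(1/108))*(2*12*10) = -142 + (89/108)*240 = -142 + 1780/9 = 502/9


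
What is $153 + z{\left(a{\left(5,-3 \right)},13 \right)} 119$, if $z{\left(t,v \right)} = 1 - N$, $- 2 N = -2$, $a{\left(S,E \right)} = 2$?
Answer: $153$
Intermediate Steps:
$N = 1$ ($N = \left(- \frac{1}{2}\right) \left(-2\right) = 1$)
$z{\left(t,v \right)} = 0$ ($z{\left(t,v \right)} = 1 - 1 = 0$)
$153 + z{\left(a{\left(5,-3 \right)},13 \right)} 119 = 153 + 0 \cdot 119 = 153 + 0 = 153$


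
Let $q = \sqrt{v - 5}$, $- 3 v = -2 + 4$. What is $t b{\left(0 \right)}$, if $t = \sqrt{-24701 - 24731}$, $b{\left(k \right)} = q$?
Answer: $- \frac{2 \sqrt{630258}}{3} \approx -529.26$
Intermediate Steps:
$v = - \frac{2}{3}$ ($v = - \frac{-2 + 4}{3} = \left(- \frac{1}{3}\right) 2 = - \frac{2}{3} \approx -0.66667$)
$q = \frac{i \sqrt{51}}{3}$ ($q = \sqrt{- \frac{2}{3} - 5} = \sqrt{- \frac{17}{3}} = \frac{i \sqrt{51}}{3} \approx 2.3805 i$)
$b{\left(k \right)} = \frac{i \sqrt{51}}{3}$
$t = 2 i \sqrt{12358}$ ($t = \sqrt{-49432} = 2 i \sqrt{12358} \approx 222.33 i$)
$t b{\left(0 \right)} = 2 i \sqrt{12358} \frac{i \sqrt{51}}{3} = - \frac{2 \sqrt{630258}}{3}$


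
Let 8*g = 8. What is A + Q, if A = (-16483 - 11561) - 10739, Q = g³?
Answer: -38782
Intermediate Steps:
g = 1 (g = (⅛)*8 = 1)
Q = 1 (Q = 1³ = 1)
A = -38783 (A = -28044 - 10739 = -38783)
A + Q = -38783 + 1 = -38782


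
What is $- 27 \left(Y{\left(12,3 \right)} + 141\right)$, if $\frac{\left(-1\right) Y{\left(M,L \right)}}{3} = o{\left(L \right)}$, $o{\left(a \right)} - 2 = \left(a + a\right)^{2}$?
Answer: $-729$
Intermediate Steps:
$o{\left(a \right)} = 2 + 4 a^{2}$ ($o{\left(a \right)} = 2 + \left(a + a\right)^{2} = 2 + \left(2 a\right)^{2} = 2 + 4 a^{2}$)
$Y{\left(M,L \right)} = -6 - 12 L^{2}$ ($Y{\left(M,L \right)} = - 3 \left(2 + 4 L^{2}\right) = -6 - 12 L^{2}$)
$- 27 \left(Y{\left(12,3 \right)} + 141\right) = - 27 \left(\left(-6 - 12 \cdot 3^{2}\right) + 141\right) = - 27 \left(\left(-6 - 108\right) + 141\right) = - 27 \left(-114 + 141\right) = \left(-27\right) 27 = -729$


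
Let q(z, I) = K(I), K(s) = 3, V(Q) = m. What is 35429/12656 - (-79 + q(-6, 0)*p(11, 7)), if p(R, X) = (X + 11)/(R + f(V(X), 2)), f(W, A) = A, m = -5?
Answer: 12774865/164528 ≈ 77.646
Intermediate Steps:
V(Q) = -5
q(z, I) = 3
p(R, X) = (11 + X)/(2 + R) (p(R, X) = (X + 11)/(R + 2) = (11 + X)/(2 + R))
35429/12656 - (-79 + q(-6, 0)*p(11, 7)) = 35429/12656 - (-79 + 3*((11 + 7)/(2 + 11))) = 35429*(1/12656) - (-79 + 3*(18/13)) = 35429/12656 - (-79 + 3*((1/13)*18)) = 35429/12656 - (-79 + 3*(18/13)) = 35429/12656 - (-79 + 54/13) = 35429/12656 - 1*(-973/13) = 35429/12656 + 973/13 = 12774865/164528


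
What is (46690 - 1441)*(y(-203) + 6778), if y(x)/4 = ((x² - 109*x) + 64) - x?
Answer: 11818586310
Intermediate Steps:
y(x) = 256 - 440*x + 4*x² (y(x) = 4*(((x² - 109*x) + 64) - x) = 4*((64 + x² - 109*x) - x) = 4*(64 + x² - 110*x) = 256 - 440*x + 4*x²)
(46690 - 1441)*(y(-203) + 6778) = (46690 - 1441)*((256 - 440*(-203) + 4*(-203)²) + 6778) = 45249*((256 + 89320 + 4*41209) + 6778) = 45249*((256 + 89320 + 164836) + 6778) = 45249*(254412 + 6778) = 45249*261190 = 11818586310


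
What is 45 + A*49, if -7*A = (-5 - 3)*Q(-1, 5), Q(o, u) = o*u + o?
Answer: -291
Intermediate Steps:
Q(o, u) = o + o*u
A = -48/7 (A = -(-5 - 3)*(-(1 + 5))/7 = -(-8)*(-1*6)/7 = -(-8)*(-6)/7 = -⅐*48 = -48/7 ≈ -6.8571)
45 + A*49 = 45 - 48/7*49 = 45 - 336 = -291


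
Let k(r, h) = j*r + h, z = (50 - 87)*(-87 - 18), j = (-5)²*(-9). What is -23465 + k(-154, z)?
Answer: 15070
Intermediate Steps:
j = -225 (j = 25*(-9) = -225)
z = 3885 (z = -37*(-105) = 3885)
k(r, h) = h - 225*r (k(r, h) = -225*r + h = h - 225*r)
-23465 + k(-154, z) = -23465 + (3885 - 225*(-154)) = -23465 + (3885 + 34650) = -23465 + 38535 = 15070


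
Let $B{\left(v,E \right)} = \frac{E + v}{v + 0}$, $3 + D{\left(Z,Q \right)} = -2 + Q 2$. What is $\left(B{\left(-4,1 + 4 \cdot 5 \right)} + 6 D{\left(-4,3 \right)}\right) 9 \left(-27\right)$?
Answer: $- \frac{1701}{4} \approx -425.25$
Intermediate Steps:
$D{\left(Z,Q \right)} = -5 + 2 Q$ ($D{\left(Z,Q \right)} = -3 + \left(-2 + Q 2\right) = -3 + \left(-2 + 2 Q\right) = -5 + 2 Q$)
$B{\left(v,E \right)} = \frac{E + v}{v}$
$\left(B{\left(-4,1 + 4 \cdot 5 \right)} + 6 D{\left(-4,3 \right)}\right) 9 \left(-27\right) = \left(\frac{\left(1 + 4 \cdot 5\right) - 4}{-4} + 6 \left(-5 + 2 \cdot 3\right)\right) 9 \left(-27\right) = \left(- \frac{\left(1 + 20\right) - 4}{4} + 6 \left(-5 + 6\right)\right) 9 \left(-27\right) = \left(- \frac{21 - 4}{4} + 6 \cdot 1\right) 9 \left(-27\right) = \left(\left(- \frac{1}{4}\right) 17 + 6\right) 9 \left(-27\right) = \left(- \frac{17}{4} + 6\right) 9 \left(-27\right) = \frac{7}{4} \cdot 9 \left(-27\right) = \frac{63}{4} \left(-27\right) = - \frac{1701}{4}$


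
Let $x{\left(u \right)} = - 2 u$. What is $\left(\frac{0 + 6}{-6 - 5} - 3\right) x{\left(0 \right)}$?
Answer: $0$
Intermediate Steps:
$\left(\frac{0 + 6}{-6 - 5} - 3\right) x{\left(0 \right)} = \left(\frac{0 + 6}{-6 - 5} - 3\right) \left(\left(-2\right) 0\right) = \left(\frac{6}{-11} - 3\right) 0 = \left(6 \left(- \frac{1}{11}\right) - 3\right) 0 = \left(- \frac{6}{11} - 3\right) 0 = \left(- \frac{39}{11}\right) 0 = 0$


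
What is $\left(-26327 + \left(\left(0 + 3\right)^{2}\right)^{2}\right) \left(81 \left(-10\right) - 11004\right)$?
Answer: $310070244$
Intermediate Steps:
$\left(-26327 + \left(\left(0 + 3\right)^{2}\right)^{2}\right) \left(81 \left(-10\right) - 11004\right) = \left(-26327 + \left(3^{2}\right)^{2}\right) \left(-810 - 11004\right) = \left(-26327 + 9^{2}\right) \left(-11814\right) = \left(-26327 + 81\right) \left(-11814\right) = \left(-26246\right) \left(-11814\right) = 310070244$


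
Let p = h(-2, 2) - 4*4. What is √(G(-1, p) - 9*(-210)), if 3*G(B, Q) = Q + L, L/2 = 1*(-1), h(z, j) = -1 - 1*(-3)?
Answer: √16962/3 ≈ 43.413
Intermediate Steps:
h(z, j) = 2 (h(z, j) = -1 + 3 = 2)
L = -2 (L = 2*(1*(-1)) = 2*(-1) = -2)
p = -14 (p = 2 - 4*4 = 2 - 16 = -14)
G(B, Q) = -⅔ + Q/3 (G(B, Q) = (Q - 2)/3 = (-2 + Q)/3 = -⅔ + Q/3)
√(G(-1, p) - 9*(-210)) = √((-⅔ + (⅓)*(-14)) - 9*(-210)) = √((-⅔ - 14/3) + 1890) = √(-16/3 + 1890) = √(5654/3) = √16962/3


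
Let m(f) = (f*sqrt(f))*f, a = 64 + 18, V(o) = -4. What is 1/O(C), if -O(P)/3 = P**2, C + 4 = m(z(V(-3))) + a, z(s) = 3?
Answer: -703/11372427 + 52*sqrt(3)/3790809 ≈ -3.8057e-5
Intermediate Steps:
a = 82
m(f) = f**(5/2) (m(f) = f**(3/2)*f = f**(5/2))
C = 78 + 9*sqrt(3) (C = -4 + (3**(5/2) + 82) = -4 + (9*sqrt(3) + 82) = -4 + (82 + 9*sqrt(3)) = 78 + 9*sqrt(3) ≈ 93.589)
O(P) = -3*P**2
1/O(C) = 1/(-3*(78 + 9*sqrt(3))**2) = -1/(3*(78 + 9*sqrt(3))**2)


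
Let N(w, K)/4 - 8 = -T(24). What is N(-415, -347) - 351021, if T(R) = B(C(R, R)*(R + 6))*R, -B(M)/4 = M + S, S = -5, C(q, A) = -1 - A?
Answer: -640909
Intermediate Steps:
B(M) = 20 - 4*M (B(M) = -4*(M - 5) = -4*(-5 + M) = 20 - 4*M)
T(R) = R*(20 - 4*(-1 - R)*(6 + R)) (T(R) = (20 - 4*(-1 - R)*(R + 6))*R = (20 - 4*(-1 - R)*(6 + R))*R = R*(20 - 4*(-1 - R)*(6 + R)))
N(w, K) = -289888 (N(w, K) = 32 + 4*(-4*24*(11 + 24² + 7*24)) = 32 + 4*(-4*24*(11 + 576 + 168)) = 32 + 4*(-4*24*755) = 32 + 4*(-1*72480) = 32 + 4*(-72480) = 32 - 289920 = -289888)
N(-415, -347) - 351021 = -289888 - 351021 = -640909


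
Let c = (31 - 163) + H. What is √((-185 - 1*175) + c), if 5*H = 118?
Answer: I*√11710/5 ≈ 21.643*I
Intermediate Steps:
H = 118/5 (H = (⅕)*118 = 118/5 ≈ 23.600)
c = -542/5 (c = (31 - 163) + 118/5 = -132 + 118/5 = -542/5 ≈ -108.40)
√((-185 - 1*175) + c) = √((-185 - 1*175) - 542/5) = √((-185 - 175) - 542/5) = √(-360 - 542/5) = √(-2342/5) = I*√11710/5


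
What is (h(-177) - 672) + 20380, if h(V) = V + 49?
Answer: 19580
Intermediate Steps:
h(V) = 49 + V
(h(-177) - 672) + 20380 = ((49 - 177) - 672) + 20380 = (-128 - 672) + 20380 = -800 + 20380 = 19580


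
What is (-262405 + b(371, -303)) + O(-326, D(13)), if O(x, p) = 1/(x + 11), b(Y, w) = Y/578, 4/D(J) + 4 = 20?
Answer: -47775962063/182070 ≈ -2.6240e+5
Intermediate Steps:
D(J) = 1/4 (D(J) = 4/(-4 + 20) = 4/16 = 4*(1/16) = 1/4)
b(Y, w) = Y/578 (b(Y, w) = Y*(1/578) = Y/578)
O(x, p) = 1/(11 + x)
(-262405 + b(371, -303)) + O(-326, D(13)) = (-262405 + (1/578)*371) + 1/(11 - 326) = (-262405 + 371/578) + 1/(-315) = -151669719/578 - 1/315 = -47775962063/182070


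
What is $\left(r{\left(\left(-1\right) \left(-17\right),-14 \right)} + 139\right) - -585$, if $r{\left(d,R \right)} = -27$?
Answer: $697$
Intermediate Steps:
$\left(r{\left(\left(-1\right) \left(-17\right),-14 \right)} + 139\right) - -585 = \left(-27 + 139\right) - -585 = 112 + 585 = 697$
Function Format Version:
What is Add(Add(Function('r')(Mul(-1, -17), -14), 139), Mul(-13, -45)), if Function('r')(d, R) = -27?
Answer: 697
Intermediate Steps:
Add(Add(Function('r')(Mul(-1, -17), -14), 139), Mul(-13, -45)) = Add(Add(-27, 139), Mul(-13, -45)) = Add(112, 585) = 697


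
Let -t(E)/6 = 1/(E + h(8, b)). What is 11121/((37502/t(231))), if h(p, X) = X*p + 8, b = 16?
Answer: -33363/6881617 ≈ -0.0048481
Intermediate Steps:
h(p, X) = 8 + X*p
t(E) = -6/(136 + E) (t(E) = -6/(E + (8 + 16*8)) = -6/(E + (8 + 128)) = -6/(E + 136) = -6/(136 + E))
11121/((37502/t(231))) = 11121/((37502/((-6/(136 + 231))))) = 11121/((37502/((-6/367)))) = 11121/((37502/((-6*1/367)))) = 11121/((37502/(-6/367))) = 11121/((37502*(-367/6))) = 11121/(-6881617/3) = 11121*(-3/6881617) = -33363/6881617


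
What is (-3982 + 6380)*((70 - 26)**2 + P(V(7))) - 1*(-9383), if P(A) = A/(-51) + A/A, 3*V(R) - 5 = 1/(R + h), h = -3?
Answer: 474731125/102 ≈ 4.6542e+6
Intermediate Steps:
V(R) = 5/3 + 1/(3*(-3 + R)) (V(R) = 5/3 + 1/(3*(R - 3)) = 5/3 + 1/(3*(-3 + R)))
P(A) = 1 - A/51 (P(A) = A*(-1/51) + 1 = -A/51 + 1 = 1 - A/51)
(-3982 + 6380)*((70 - 26)**2 + P(V(7))) - 1*(-9383) = (-3982 + 6380)*((70 - 26)**2 + (1 - (-14 + 5*7)/(153*(-3 + 7)))) - 1*(-9383) = 2398*(44**2 + (1 - (-14 + 35)/(153*4))) + 9383 = 2398*(1936 + (1 - 21/(153*4))) + 9383 = 2398*(1936 + (1 - 1/51*7/4)) + 9383 = 2398*(1936 + (1 - 7/204)) + 9383 = 2398*(1936 + 197/204) + 9383 = 2398*(395141/204) + 9383 = 473774059/102 + 9383 = 474731125/102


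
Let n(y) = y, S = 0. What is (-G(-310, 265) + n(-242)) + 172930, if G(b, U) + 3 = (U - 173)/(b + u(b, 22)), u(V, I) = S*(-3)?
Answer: 26767151/155 ≈ 1.7269e+5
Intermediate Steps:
u(V, I) = 0 (u(V, I) = 0*(-3) = 0)
G(b, U) = -3 + (-173 + U)/b (G(b, U) = -3 + (U - 173)/(b + 0) = -3 + (-173 + U)/b)
(-G(-310, 265) + n(-242)) + 172930 = (-(-173 + 265 - 3*(-310))/(-310) - 242) + 172930 = (-(-1)*(-173 + 265 + 930)/310 - 242) + 172930 = (-(-1)*1022/310 - 242) + 172930 = (-1*(-511/155) - 242) + 172930 = (511/155 - 242) + 172930 = -36999/155 + 172930 = 26767151/155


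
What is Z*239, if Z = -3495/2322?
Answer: -278435/774 ≈ -359.74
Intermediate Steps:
Z = -1165/774 (Z = -3495*1/2322 = -1165/774 ≈ -1.5052)
Z*239 = -1165/774*239 = -278435/774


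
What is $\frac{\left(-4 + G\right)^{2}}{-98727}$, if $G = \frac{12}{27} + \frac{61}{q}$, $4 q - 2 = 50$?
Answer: $- \frac{17689}{1351473903} \approx -1.3089 \cdot 10^{-5}$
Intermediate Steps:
$q = 13$ ($q = \frac{1}{2} + \frac{1}{4} \cdot 50 = \frac{1}{2} + \frac{25}{2} = 13$)
$G = \frac{601}{117}$ ($G = \frac{12}{27} + \frac{61}{13} = 12 \cdot \frac{1}{27} + 61 \cdot \frac{1}{13} = \frac{4}{9} + \frac{61}{13} = \frac{601}{117} \approx 5.1367$)
$\frac{\left(-4 + G\right)^{2}}{-98727} = \frac{\left(-4 + \frac{601}{117}\right)^{2}}{-98727} = \left(\frac{133}{117}\right)^{2} \left(- \frac{1}{98727}\right) = \frac{17689}{13689} \left(- \frac{1}{98727}\right) = - \frac{17689}{1351473903}$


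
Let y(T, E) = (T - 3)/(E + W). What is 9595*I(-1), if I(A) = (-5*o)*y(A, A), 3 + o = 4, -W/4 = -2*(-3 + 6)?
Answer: 191900/23 ≈ 8343.5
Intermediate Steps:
W = 24 (W = -(-8)*(-3 + 6) = -(-8)*3 = -4*(-6) = 24)
o = 1 (o = -3 + 4 = 1)
y(T, E) = (-3 + T)/(24 + E) (y(T, E) = (T - 3)/(E + 24) = (-3 + T)/(24 + E))
I(A) = -5*(-3 + A)/(24 + A) (I(A) = (-5*1)*((-3 + A)/(24 + A)) = -5*(-3 + A)/(24 + A))
9595*I(-1) = 9595*(5*(3 - 1*(-1))/(24 - 1)) = 9595*(5*(3 + 1)/23) = 9595*(5*(1/23)*4) = 9595*(20/23) = 191900/23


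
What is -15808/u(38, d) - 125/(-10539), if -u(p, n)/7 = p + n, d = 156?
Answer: 83385131/7155981 ≈ 11.653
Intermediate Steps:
u(p, n) = -7*n - 7*p (u(p, n) = -7*(p + n) = -7*(n + p) = -7*n - 7*p)
-15808/u(38, d) - 125/(-10539) = -15808/(-7*156 - 7*38) - 125/(-10539) = -15808/(-1092 - 266) - 125*(-1/10539) = -15808/(-1358) + 125/10539 = -15808*(-1/1358) + 125/10539 = 7904/679 + 125/10539 = 83385131/7155981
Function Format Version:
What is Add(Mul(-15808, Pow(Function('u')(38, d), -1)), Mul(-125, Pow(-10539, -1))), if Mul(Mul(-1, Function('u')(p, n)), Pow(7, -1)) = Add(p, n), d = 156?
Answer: Rational(83385131, 7155981) ≈ 11.653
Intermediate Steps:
Function('u')(p, n) = Add(Mul(-7, n), Mul(-7, p)) (Function('u')(p, n) = Mul(-7, Add(p, n)) = Mul(-7, Add(n, p)) = Add(Mul(-7, n), Mul(-7, p)))
Add(Mul(-15808, Pow(Function('u')(38, d), -1)), Mul(-125, Pow(-10539, -1))) = Add(Mul(-15808, Pow(Add(Mul(-7, 156), Mul(-7, 38)), -1)), Mul(-125, Pow(-10539, -1))) = Add(Mul(-15808, Pow(Add(-1092, -266), -1)), Mul(-125, Rational(-1, 10539))) = Add(Mul(-15808, Pow(-1358, -1)), Rational(125, 10539)) = Add(Mul(-15808, Rational(-1, 1358)), Rational(125, 10539)) = Add(Rational(7904, 679), Rational(125, 10539)) = Rational(83385131, 7155981)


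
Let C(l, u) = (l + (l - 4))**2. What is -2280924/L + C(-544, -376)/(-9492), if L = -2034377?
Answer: -28622271480/229884601 ≈ -124.51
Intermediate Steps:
C(l, u) = (-4 + 2*l)**2 (C(l, u) = (l + (-4 + l))**2 = (-4 + 2*l)**2)
-2280924/L + C(-544, -376)/(-9492) = -2280924/(-2034377) + (4*(-2 - 544)**2)/(-9492) = -2280924*(-1/2034377) + (4*(-546)**2)*(-1/9492) = 2280924/2034377 + (4*298116)*(-1/9492) = 2280924/2034377 + 1192464*(-1/9492) = 2280924/2034377 - 14196/113 = -28622271480/229884601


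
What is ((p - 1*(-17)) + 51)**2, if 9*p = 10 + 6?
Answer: 394384/81 ≈ 4868.9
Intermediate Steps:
p = 16/9 (p = (10 + 6)/9 = (1/9)*16 = 16/9 ≈ 1.7778)
((p - 1*(-17)) + 51)**2 = ((16/9 - 1*(-17)) + 51)**2 = ((16/9 + 17) + 51)**2 = (169/9 + 51)**2 = (628/9)**2 = 394384/81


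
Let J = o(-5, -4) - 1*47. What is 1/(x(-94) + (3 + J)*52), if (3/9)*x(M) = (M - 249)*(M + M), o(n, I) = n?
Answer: 1/190904 ≈ 5.2382e-6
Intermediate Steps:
x(M) = 6*M*(-249 + M) (x(M) = 3*((M - 249)*(M + M)) = 3*((-249 + M)*(2*M)) = 3*(2*M*(-249 + M)) = 6*M*(-249 + M))
J = -52 (J = -5 - 1*47 = -5 - 47 = -52)
1/(x(-94) + (3 + J)*52) = 1/(6*(-94)*(-249 - 94) + (3 - 52)*52) = 1/(6*(-94)*(-343) - 49*52) = 1/(193452 - 2548) = 1/190904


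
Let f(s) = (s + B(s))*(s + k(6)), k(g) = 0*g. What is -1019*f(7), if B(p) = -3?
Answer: -28532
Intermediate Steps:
k(g) = 0
f(s) = s*(-3 + s) (f(s) = (s - 3)*(s + 0) = (-3 + s)*s = s*(-3 + s))
-1019*f(7) = -7133*(-3 + 7) = -7133*4 = -1019*28 = -28532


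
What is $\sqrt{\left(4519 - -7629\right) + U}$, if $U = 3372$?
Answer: $4 \sqrt{970} \approx 124.58$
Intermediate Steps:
$\sqrt{\left(4519 - -7629\right) + U} = \sqrt{\left(4519 - -7629\right) + 3372} = \sqrt{\left(4519 + 7629\right) + 3372} = \sqrt{12148 + 3372} = \sqrt{15520} = 4 \sqrt{970}$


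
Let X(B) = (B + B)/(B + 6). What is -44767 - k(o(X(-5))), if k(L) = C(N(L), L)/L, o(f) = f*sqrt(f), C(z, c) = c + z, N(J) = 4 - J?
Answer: -44767 - I*sqrt(10)/25 ≈ -44767.0 - 0.12649*I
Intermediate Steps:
X(B) = 2*B/(6 + B) (X(B) = (2*B)/(6 + B) = 2*B/(6 + B))
o(f) = f**(3/2)
k(L) = 4/L (k(L) = (L + (4 - L))/L = 4/L)
-44767 - k(o(X(-5))) = -44767 - 4/((2*(-5)/(6 - 5))**(3/2)) = -44767 - 4/((2*(-5)/1)**(3/2)) = -44767 - 4/((2*(-5)*1)**(3/2)) = -44767 - 4/((-10)**(3/2)) = -44767 - 4/((-10*I*sqrt(10))) = -44767 - 4*I*sqrt(10)/100 = -44767 - I*sqrt(10)/25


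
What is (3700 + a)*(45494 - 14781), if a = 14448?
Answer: 557379524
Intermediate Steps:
(3700 + a)*(45494 - 14781) = (3700 + 14448)*(45494 - 14781) = 18148*30713 = 557379524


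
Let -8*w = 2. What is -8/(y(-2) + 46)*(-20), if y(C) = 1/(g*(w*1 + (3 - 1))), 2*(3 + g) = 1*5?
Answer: 560/157 ≈ 3.5669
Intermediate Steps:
w = -1/4 (w = -1/8*2 = -1/4 ≈ -0.25000)
g = -1/2 (g = -3 + (1*5)/2 = -3 + (1/2)*5 = -3 + 5/2 = -1/2 ≈ -0.50000)
y(C) = -8/7 (y(C) = 1/(-(-1/4*1 + (3 - 1))/2) = 1/(-(-1/4 + 2)/2) = 1/(-1/2*7/4) = 1/(-7/8) = -8/7)
-8/(y(-2) + 46)*(-20) = -8/(-8/7 + 46)*(-20) = -8/314/7*(-20) = -8*7/314*(-20) = -28/157*(-20) = 560/157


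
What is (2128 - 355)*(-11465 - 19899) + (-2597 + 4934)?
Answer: -55606035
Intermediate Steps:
(2128 - 355)*(-11465 - 19899) + (-2597 + 4934) = 1773*(-31364) + 2337 = -55608372 + 2337 = -55606035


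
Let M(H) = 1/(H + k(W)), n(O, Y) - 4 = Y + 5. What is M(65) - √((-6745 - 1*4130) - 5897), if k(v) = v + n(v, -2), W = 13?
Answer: 1/85 - 2*I*√4193 ≈ 0.011765 - 129.51*I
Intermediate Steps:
n(O, Y) = 9 + Y (n(O, Y) = 4 + (Y + 5) = 4 + (5 + Y) = 9 + Y)
k(v) = 7 + v (k(v) = v + (9 - 2) = v + 7 = 7 + v)
M(H) = 1/(20 + H) (M(H) = 1/(H + (7 + 13)) = 1/(H + 20) = 1/(20 + H))
M(65) - √((-6745 - 1*4130) - 5897) = 1/(20 + 65) - √((-6745 - 1*4130) - 5897) = 1/85 - √((-6745 - 4130) - 5897) = 1/85 - √(-10875 - 5897) = 1/85 - √(-16772) = 1/85 - 2*I*√4193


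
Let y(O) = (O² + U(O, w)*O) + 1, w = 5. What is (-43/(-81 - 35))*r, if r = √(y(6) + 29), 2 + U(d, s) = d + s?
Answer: 43*√30/58 ≈ 4.0607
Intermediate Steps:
U(d, s) = -2 + d + s (U(d, s) = -2 + (d + s) = -2 + d + s)
y(O) = 1 + O² + O*(3 + O) (y(O) = (O² + (-2 + O + 5)*O) + 1 = (O² + (3 + O)*O) + 1 = (O² + O*(3 + O)) + 1 = 1 + O² + O*(3 + O))
r = 2*√30 (r = √((1 + 6² + 6*(3 + 6)) + 29) = √((1 + 36 + 6*9) + 29) = √((1 + 36 + 54) + 29) = √(91 + 29) = √120 = 2*√30 ≈ 10.954)
(-43/(-81 - 35))*r = (-43/(-81 - 35))*(2*√30) = (-43/(-116))*(2*√30) = (-43*(-1/116))*(2*√30) = 43*(2*√30)/116 = 43*√30/58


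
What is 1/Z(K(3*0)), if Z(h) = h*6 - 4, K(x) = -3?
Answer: -1/22 ≈ -0.045455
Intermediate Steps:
Z(h) = -4 + 6*h (Z(h) = 6*h - 4 = -4 + 6*h)
1/Z(K(3*0)) = 1/(-4 + 6*(-3)) = 1/(-4 - 18) = 1/(-22) = -1/22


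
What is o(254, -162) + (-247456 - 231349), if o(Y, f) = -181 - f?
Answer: -478824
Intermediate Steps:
o(254, -162) + (-247456 - 231349) = (-181 - 1*(-162)) + (-247456 - 231349) = (-181 + 162) - 478805 = -19 - 478805 = -478824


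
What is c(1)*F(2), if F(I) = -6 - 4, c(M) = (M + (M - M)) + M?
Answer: -20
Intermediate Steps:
c(M) = 2*M (c(M) = (M + 0) + M = M + M = 2*M)
F(I) = -10
c(1)*F(2) = (2*1)*(-10) = 2*(-10) = -20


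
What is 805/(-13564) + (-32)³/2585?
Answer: -446546077/35062940 ≈ -12.736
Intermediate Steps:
805/(-13564) + (-32)³/2585 = 805*(-1/13564) - 32768*1/2585 = -805/13564 - 32768/2585 = -446546077/35062940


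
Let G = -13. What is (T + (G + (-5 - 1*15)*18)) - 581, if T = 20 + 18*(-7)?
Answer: -1060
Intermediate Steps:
T = -106 (T = 20 - 126 = -106)
(T + (G + (-5 - 1*15)*18)) - 581 = (-106 + (-13 + (-5 - 1*15)*18)) - 581 = (-106 + (-13 + (-5 - 15)*18)) - 581 = (-106 + (-13 - 20*18)) - 581 = (-106 + (-13 - 360)) - 581 = (-106 - 373) - 581 = -479 - 581 = -1060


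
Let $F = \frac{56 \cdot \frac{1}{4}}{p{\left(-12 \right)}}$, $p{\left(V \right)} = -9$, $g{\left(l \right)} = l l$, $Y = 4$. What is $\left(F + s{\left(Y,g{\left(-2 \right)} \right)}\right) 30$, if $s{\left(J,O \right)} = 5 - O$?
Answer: $- \frac{50}{3} \approx -16.667$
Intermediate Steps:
$g{\left(l \right)} = l^{2}$
$F = - \frac{14}{9}$ ($F = \frac{56 \cdot \frac{1}{4}}{-9} = 56 \cdot \frac{1}{4} \left(- \frac{1}{9}\right) = 14 \left(- \frac{1}{9}\right) = - \frac{14}{9} \approx -1.5556$)
$\left(F + s{\left(Y,g{\left(-2 \right)} \right)}\right) 30 = \left(- \frac{14}{9} + \left(5 - \left(-2\right)^{2}\right)\right) 30 = \left(- \frac{14}{9} + \left(5 - 4\right)\right) 30 = \left(- \frac{14}{9} + 1\right) 30 = \left(- \frac{5}{9}\right) 30 = - \frac{50}{3}$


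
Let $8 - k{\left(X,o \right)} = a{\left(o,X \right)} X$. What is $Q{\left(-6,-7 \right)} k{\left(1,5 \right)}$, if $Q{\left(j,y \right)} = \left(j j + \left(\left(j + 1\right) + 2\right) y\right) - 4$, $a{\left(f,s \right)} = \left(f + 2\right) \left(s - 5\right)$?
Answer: $1908$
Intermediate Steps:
$a{\left(f,s \right)} = \left(-5 + s\right) \left(2 + f\right)$ ($a{\left(f,s \right)} = \left(2 + f\right) \left(-5 + s\right) = \left(-5 + s\right) \left(2 + f\right)$)
$Q{\left(j,y \right)} = -4 + j^{2} + y \left(3 + j\right)$ ($Q{\left(j,y \right)} = \left(j^{2} + \left(\left(1 + j\right) + 2\right) y\right) - 4 = \left(j^{2} + \left(3 + j\right) y\right) - 4 = \left(j^{2} + y \left(3 + j\right)\right) - 4 = -4 + j^{2} + y \left(3 + j\right)$)
$k{\left(X,o \right)} = 8 - X \left(-10 - 5 o + 2 X + X o\right)$ ($k{\left(X,o \right)} = 8 - \left(-10 - 5 o + 2 X + o X\right) X = 8 - \left(-10 - 5 o + 2 X + X o\right) X = 8 - X \left(-10 - 5 o + 2 X + X o\right)$)
$Q{\left(-6,-7 \right)} k{\left(1,5 \right)} = \left(-4 + \left(-6\right)^{2} + 3 \left(-7\right) - -42\right) \left(8 - 1 \left(-10 - 25 + 2 \cdot 1 + 1 \cdot 5\right)\right) = \left(-4 + 36 - 21 + 42\right) \left(8 - 1 \left(-10 - 25 + 2 + 5\right)\right) = 53 \left(8 - 1 \left(-28\right)\right) = 53 \left(8 + 28\right) = 53 \cdot 36 = 1908$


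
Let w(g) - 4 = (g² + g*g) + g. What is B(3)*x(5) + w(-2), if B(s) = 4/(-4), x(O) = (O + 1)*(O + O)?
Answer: -50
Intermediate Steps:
x(O) = 2*O*(1 + O) (x(O) = (1 + O)*(2*O) = 2*O*(1 + O))
w(g) = 4 + g + 2*g² (w(g) = 4 + ((g² + g*g) + g) = 4 + ((g² + g²) + g) = 4 + (2*g² + g) = 4 + (g + 2*g²) = 4 + g + 2*g²)
B(s) = -1 (B(s) = 4*(-¼) = -1)
B(3)*x(5) + w(-2) = -2*5*(1 + 5) + (4 - 2 + 2*(-2)²) = -2*5*6 + (4 - 2 + 2*4) = -1*60 + (4 - 2 + 8) = -60 + 10 = -50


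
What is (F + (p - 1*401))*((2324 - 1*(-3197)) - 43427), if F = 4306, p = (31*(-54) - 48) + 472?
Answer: -100640430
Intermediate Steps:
p = -1250 (p = (-1674 - 48) + 472 = -1722 + 472 = -1250)
(F + (p - 1*401))*((2324 - 1*(-3197)) - 43427) = (4306 + (-1250 - 1*401))*((2324 - 1*(-3197)) - 43427) = (4306 + (-1250 - 401))*((2324 + 3197) - 43427) = (4306 - 1651)*(5521 - 43427) = 2655*(-37906) = -100640430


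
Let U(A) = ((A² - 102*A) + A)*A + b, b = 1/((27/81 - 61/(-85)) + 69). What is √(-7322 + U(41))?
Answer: I*√34519440288893/17863 ≈ 328.91*I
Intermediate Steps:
b = 255/17863 (b = 1/((27*(1/81) - 61*(-1/85)) + 69) = 1/((⅓ + 61/85) + 69) = 1/(268/255 + 69) = 1/(17863/255) = 255/17863 ≈ 0.014275)
U(A) = 255/17863 + A*(A² - 101*A) (U(A) = ((A² - 102*A) + A)*A + 255/17863 = (A² - 101*A)*A + 255/17863 = A*(A² - 101*A) + 255/17863 = 255/17863 + A*(A² - 101*A))
√(-7322 + U(41)) = √(-7322 + (255/17863 + 41³ - 101*41²)) = √(-7322 + (255/17863 + 68921 - 101*1681)) = √(-7322 + (255/17863 + 68921 - 169781)) = √(-7322 - 1801661925/17863) = √(-1932454811/17863) = I*√34519440288893/17863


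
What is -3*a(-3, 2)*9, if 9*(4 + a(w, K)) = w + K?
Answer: 111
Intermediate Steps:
a(w, K) = -4 + K/9 + w/9 (a(w, K) = -4 + (w + K)/9 = -4 + (K + w)/9 = -4 + (K/9 + w/9) = -4 + K/9 + w/9)
-3*a(-3, 2)*9 = -3*(-4 + (⅑)*2 + (⅑)*(-3))*9 = -3*(-4 + 2/9 - ⅓)*9 = -3*(-37/9)*9 = (37/3)*9 = 111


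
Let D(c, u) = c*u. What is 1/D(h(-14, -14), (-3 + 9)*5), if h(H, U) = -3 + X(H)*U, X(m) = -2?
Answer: 1/750 ≈ 0.0013333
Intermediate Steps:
h(H, U) = -3 - 2*U
1/D(h(-14, -14), (-3 + 9)*5) = 1/((-3 - 2*(-14))*((-3 + 9)*5)) = 1/((-3 + 28)*(6*5)) = 1/(25*30) = 1/750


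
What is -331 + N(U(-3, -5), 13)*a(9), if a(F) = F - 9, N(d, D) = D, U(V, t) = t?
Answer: -331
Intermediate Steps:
a(F) = -9 + F
-331 + N(U(-3, -5), 13)*a(9) = -331 + 13*(-9 + 9) = -331 + 13*0 = -331 + 0 = -331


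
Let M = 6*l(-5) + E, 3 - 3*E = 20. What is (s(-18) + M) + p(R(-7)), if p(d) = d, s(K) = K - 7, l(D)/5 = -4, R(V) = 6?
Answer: -434/3 ≈ -144.67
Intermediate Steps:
E = -17/3 (E = 1 - ⅓*20 = 1 - 20/3 = -17/3 ≈ -5.6667)
l(D) = -20 (l(D) = 5*(-4) = -20)
s(K) = -7 + K
M = -377/3 (M = 6*(-20) - 17/3 = -120 - 17/3 = -377/3 ≈ -125.67)
(s(-18) + M) + p(R(-7)) = ((-7 - 18) - 377/3) + 6 = (-25 - 377/3) + 6 = -452/3 + 6 = -434/3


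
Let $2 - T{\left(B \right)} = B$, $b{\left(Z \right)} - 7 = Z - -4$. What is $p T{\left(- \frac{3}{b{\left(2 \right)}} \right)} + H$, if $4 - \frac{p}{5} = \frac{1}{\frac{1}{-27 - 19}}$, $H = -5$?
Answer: $\frac{7185}{13} \approx 552.69$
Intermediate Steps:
$b{\left(Z \right)} = 11 + Z$ ($b{\left(Z \right)} = 7 + \left(Z - -4\right) = 7 + \left(Z + 4\right) = 7 + \left(4 + Z\right) = 11 + Z$)
$T{\left(B \right)} = 2 - B$
$p = 250$ ($p = 20 - \frac{5}{\frac{1}{-27 - 19}} = 20 - \frac{5}{\frac{1}{-46}} = 20 - \frac{5}{- \frac{1}{46}} = 20 - -230 = 20 + 230 = 250$)
$p T{\left(- \frac{3}{b{\left(2 \right)}} \right)} + H = 250 \left(2 - - \frac{3}{11 + 2}\right) - 5 = 250 \left(2 - - \frac{3}{13}\right) - 5 = 250 \left(2 + \frac{3}{13}\right) - 5 = 250 \cdot \frac{29}{13} - 5 = \frac{7250}{13} - 5 = \frac{7185}{13}$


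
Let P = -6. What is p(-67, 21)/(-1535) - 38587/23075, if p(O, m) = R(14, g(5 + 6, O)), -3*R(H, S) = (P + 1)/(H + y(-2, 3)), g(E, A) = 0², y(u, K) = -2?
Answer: -426486599/255024900 ≈ -1.6723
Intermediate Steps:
g(E, A) = 0
R(H, S) = 5/(3*(-2 + H)) (R(H, S) = -(-6 + 1)/(3*(H - 2)) = -(-5)/(3*(-2 + H)) = 5/(3*(-2 + H)))
p(O, m) = 5/36 (p(O, m) = 5/(3*(-2 + 14)) = (5/3)/12 = (5/3)*(1/12) = 5/36)
p(-67, 21)/(-1535) - 38587/23075 = (5/36)/(-1535) - 38587/23075 = (5/36)*(-1/1535) - 38587*1/23075 = -1/11052 - 38587/23075 = -426486599/255024900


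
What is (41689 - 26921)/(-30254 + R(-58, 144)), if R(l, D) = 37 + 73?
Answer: -923/1884 ≈ -0.48991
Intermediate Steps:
R(l, D) = 110
(41689 - 26921)/(-30254 + R(-58, 144)) = (41689 - 26921)/(-30254 + 110) = 14768/(-30144) = 14768*(-1/30144) = -923/1884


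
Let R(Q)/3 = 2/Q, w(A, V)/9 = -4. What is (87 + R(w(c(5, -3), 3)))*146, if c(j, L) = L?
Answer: 38033/3 ≈ 12678.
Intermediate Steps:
w(A, V) = -36 (w(A, V) = 9*(-4) = -36)
R(Q) = 6/Q (R(Q) = 3*(2/Q) = 6/Q)
(87 + R(w(c(5, -3), 3)))*146 = (87 + 6/(-36))*146 = (87 + 6*(-1/36))*146 = (87 - 1/6)*146 = (521/6)*146 = 38033/3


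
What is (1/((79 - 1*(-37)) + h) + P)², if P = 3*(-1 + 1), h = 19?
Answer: 1/18225 ≈ 5.4870e-5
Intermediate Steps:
P = 0 (P = 3*0 = 0)
(1/((79 - 1*(-37)) + h) + P)² = (1/((79 - 1*(-37)) + 19) + 0)² = (1/((79 + 37) + 19) + 0)² = (1/(116 + 19) + 0)² = (1/135 + 0)² = (1/135)² = 1/18225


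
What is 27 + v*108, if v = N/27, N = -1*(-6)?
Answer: 51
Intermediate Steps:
N = 6
v = 2/9 (v = 6/27 = 6*(1/27) = 2/9 ≈ 0.22222)
27 + v*108 = 27 + (2/9)*108 = 27 + 24 = 51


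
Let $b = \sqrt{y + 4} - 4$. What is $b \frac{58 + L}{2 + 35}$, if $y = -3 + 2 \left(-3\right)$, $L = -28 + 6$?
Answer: $- \frac{144}{37} + \frac{36 i \sqrt{5}}{37} \approx -3.8919 + 2.1756 i$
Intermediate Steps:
$L = -22$
$y = -9$ ($y = -3 - 6 = -9$)
$b = -4 + i \sqrt{5}$ ($b = \sqrt{-9 + 4} - 4 = \sqrt{-5} - 4 = i \sqrt{5} - 4 = -4 + i \sqrt{5} \approx -4.0 + 2.2361 i$)
$b \frac{58 + L}{2 + 35} = \left(-4 + i \sqrt{5}\right) \frac{58 - 22}{2 + 35} = \left(-4 + i \sqrt{5}\right) \frac{36}{37} = - \frac{144}{37} + \frac{36 i \sqrt{5}}{37}$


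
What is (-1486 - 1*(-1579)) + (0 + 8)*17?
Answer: 229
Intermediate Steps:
(-1486 - 1*(-1579)) + (0 + 8)*17 = (-1486 + 1579) + 8*17 = 93 + 136 = 229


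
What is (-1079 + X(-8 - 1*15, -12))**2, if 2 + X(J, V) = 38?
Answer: 1087849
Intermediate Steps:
X(J, V) = 36 (X(J, V) = -2 + 38 = 36)
(-1079 + X(-8 - 1*15, -12))**2 = (-1079 + 36)**2 = (-1043)**2 = 1087849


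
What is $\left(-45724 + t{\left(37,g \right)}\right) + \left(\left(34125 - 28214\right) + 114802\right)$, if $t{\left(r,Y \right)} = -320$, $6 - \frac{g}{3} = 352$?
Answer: $74669$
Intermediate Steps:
$g = -1038$ ($g = 18 - 1056 = -1038$)
$\left(-45724 + t{\left(37,g \right)}\right) + \left(\left(34125 - 28214\right) + 114802\right) = \left(-45724 - 320\right) + \left(\left(34125 - 28214\right) + 114802\right) = -46044 + \left(5911 + 114802\right) = -46044 + 120713 = 74669$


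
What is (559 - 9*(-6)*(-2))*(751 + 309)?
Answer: 478060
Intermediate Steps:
(559 - 9*(-6)*(-2))*(751 + 309) = (559 + 54*(-2))*1060 = (559 - 108)*1060 = 451*1060 = 478060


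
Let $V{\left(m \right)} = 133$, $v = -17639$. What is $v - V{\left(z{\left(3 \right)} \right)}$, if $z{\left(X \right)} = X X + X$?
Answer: $-17772$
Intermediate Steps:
$z{\left(X \right)} = X + X^{2}$ ($z{\left(X \right)} = X^{2} + X = X + X^{2}$)
$v - V{\left(z{\left(3 \right)} \right)} = -17639 - 133 = -17772$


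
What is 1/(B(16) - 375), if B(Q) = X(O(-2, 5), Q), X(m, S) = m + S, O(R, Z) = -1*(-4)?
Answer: -1/355 ≈ -0.0028169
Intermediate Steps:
O(R, Z) = 4
X(m, S) = S + m
B(Q) = 4 + Q (B(Q) = Q + 4 = 4 + Q)
1/(B(16) - 375) = 1/((4 + 16) - 375) = 1/(20 - 375) = 1/(-355) = -1/355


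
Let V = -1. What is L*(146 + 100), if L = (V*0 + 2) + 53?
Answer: 13530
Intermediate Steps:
L = 55 (L = (-1*0 + 2) + 53 = (0 + 2) + 53 = 2 + 53 = 55)
L*(146 + 100) = 55*(146 + 100) = 55*246 = 13530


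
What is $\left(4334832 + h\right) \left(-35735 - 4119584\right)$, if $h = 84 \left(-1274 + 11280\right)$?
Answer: $-21505172012184$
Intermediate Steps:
$h = 840504$ ($h = 84 \cdot 10006 = 840504$)
$\left(4334832 + h\right) \left(-35735 - 4119584\right) = \left(4334832 + 840504\right) \left(-35735 - 4119584\right) = 5175336 \left(-4155319\right) = -21505172012184$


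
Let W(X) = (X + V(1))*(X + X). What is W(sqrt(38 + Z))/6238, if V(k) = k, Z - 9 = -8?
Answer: 39/3119 + sqrt(39)/3119 ≈ 0.014506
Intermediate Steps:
Z = 1 (Z = 9 - 8 = 1)
W(X) = 2*X*(1 + X) (W(X) = (X + 1)*(X + X) = (1 + X)*(2*X) = 2*X*(1 + X))
W(sqrt(38 + Z))/6238 = (2*sqrt(38 + 1)*(1 + sqrt(38 + 1)))/6238 = (2*sqrt(39)*(1 + sqrt(39)))*(1/6238) = sqrt(39)*(1 + sqrt(39))/3119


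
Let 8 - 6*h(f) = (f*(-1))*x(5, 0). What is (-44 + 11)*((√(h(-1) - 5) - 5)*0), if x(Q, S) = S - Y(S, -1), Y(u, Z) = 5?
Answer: 0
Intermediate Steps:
x(Q, S) = -5 + S (x(Q, S) = S - 1*5 = S - 5 = -5 + S)
h(f) = 4/3 - 5*f/6 (h(f) = 4/3 - f*(-1)*(-5 + 0)/6 = 4/3 - (-f)*(-5)/6 = 4/3 - 5*f/6)
(-44 + 11)*((√(h(-1) - 5) - 5)*0) = (-44 + 11)*((√((4/3 - ⅚*(-1)) - 5) - 5)*0) = -33*(√((4/3 + ⅚) - 5) - 5)*0 = -33*(√(13/6 - 5) - 5)*0 = -33*(√(-17/6) - 5)*0 = -33*(I*√102/6 - 5)*0 = -33*(-5 + I*√102/6)*0 = -33*0 = 0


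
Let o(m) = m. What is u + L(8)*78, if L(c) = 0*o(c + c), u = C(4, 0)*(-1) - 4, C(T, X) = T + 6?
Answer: -14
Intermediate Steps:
C(T, X) = 6 + T
u = -14 (u = (6 + 4)*(-1) - 4 = 10*(-1) - 4 = -10 - 4 = -14)
L(c) = 0 (L(c) = 0*(c + c) = 0*(2*c) = 0)
u + L(8)*78 = -14 + 0*78 = -14 + 0 = -14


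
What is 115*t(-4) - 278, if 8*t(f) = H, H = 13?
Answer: -729/8 ≈ -91.125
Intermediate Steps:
t(f) = 13/8 (t(f) = (⅛)*13 = 13/8)
115*t(-4) - 278 = 115*(13/8) - 278 = 1495/8 - 278 = -729/8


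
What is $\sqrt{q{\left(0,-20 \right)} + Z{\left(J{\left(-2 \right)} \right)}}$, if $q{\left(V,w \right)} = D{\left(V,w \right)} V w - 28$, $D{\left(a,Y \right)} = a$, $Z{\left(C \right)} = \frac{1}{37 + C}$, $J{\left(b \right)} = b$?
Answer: $\frac{i \sqrt{34265}}{35} \approx 5.2888 i$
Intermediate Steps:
$q{\left(V,w \right)} = -28 + w V^{2}$ ($q{\left(V,w \right)} = V V w - 28 = V^{2} w - 28 = w V^{2} - 28 = -28 + w V^{2}$)
$\sqrt{q{\left(0,-20 \right)} + Z{\left(J{\left(-2 \right)} \right)}} = \sqrt{\left(-28 - 20 \cdot 0^{2}\right) + \frac{1}{37 - 2}} = \sqrt{\left(-28 - 0\right) + \frac{1}{35}} = \sqrt{\left(-28 + 0\right) + \frac{1}{35}} = \sqrt{-28 + \frac{1}{35}} = \sqrt{- \frac{979}{35}} = \frac{i \sqrt{34265}}{35}$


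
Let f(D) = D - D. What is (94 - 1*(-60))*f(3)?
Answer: 0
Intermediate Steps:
f(D) = 0
(94 - 1*(-60))*f(3) = (94 - 1*(-60))*0 = (94 + 60)*0 = 154*0 = 0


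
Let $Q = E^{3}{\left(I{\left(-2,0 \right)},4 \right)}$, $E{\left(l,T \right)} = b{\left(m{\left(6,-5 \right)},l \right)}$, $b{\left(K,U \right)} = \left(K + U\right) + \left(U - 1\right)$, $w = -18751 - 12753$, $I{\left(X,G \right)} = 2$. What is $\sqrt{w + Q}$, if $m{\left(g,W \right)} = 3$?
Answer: $2 i \sqrt{7822} \approx 176.88 i$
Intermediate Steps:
$w = -31504$
$b{\left(K,U \right)} = -1 + K + 2 U$ ($b{\left(K,U \right)} = \left(K + U\right) + \left(-1 + U\right) = -1 + K + 2 U$)
$E{\left(l,T \right)} = 2 + 2 l$ ($E{\left(l,T \right)} = -1 + 3 + 2 l = 2 + 2 l$)
$Q = 216$ ($Q = \left(2 + 2 \cdot 2\right)^{3} = \left(2 + 4\right)^{3} = 6^{3} = 216$)
$\sqrt{w + Q} = \sqrt{-31504 + 216} = \sqrt{-31288} = 2 i \sqrt{7822}$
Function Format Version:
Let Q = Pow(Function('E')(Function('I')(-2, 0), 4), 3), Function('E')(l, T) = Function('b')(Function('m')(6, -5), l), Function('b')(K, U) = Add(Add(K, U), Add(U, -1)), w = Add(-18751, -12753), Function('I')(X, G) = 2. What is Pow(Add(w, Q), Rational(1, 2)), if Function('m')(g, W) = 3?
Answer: Mul(2, I, Pow(7822, Rational(1, 2))) ≈ Mul(176.88, I)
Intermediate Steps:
w = -31504
Function('b')(K, U) = Add(-1, K, Mul(2, U)) (Function('b')(K, U) = Add(Add(K, U), Add(-1, U)) = Add(-1, K, Mul(2, U)))
Function('E')(l, T) = Add(2, Mul(2, l)) (Function('E')(l, T) = Add(-1, 3, Mul(2, l)) = Add(2, Mul(2, l)))
Q = 216 (Q = Pow(Add(2, Mul(2, 2)), 3) = Pow(Add(2, 4), 3) = Pow(6, 3) = 216)
Pow(Add(w, Q), Rational(1, 2)) = Pow(Add(-31504, 216), Rational(1, 2)) = Pow(-31288, Rational(1, 2)) = Mul(2, I, Pow(7822, Rational(1, 2)))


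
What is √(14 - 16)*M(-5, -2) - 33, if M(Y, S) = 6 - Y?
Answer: -33 + 11*I*√2 ≈ -33.0 + 15.556*I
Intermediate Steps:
√(14 - 16)*M(-5, -2) - 33 = √(14 - 16)*(6 - 1*(-5)) - 33 = √(-2)*(6 + 5) - 33 = (I*√2)*11 - 33 = 11*I*√2 - 33 = -33 + 11*I*√2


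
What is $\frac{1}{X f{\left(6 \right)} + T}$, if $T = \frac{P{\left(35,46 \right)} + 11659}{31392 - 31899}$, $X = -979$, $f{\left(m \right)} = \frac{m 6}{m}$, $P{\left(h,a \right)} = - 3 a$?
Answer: $- \frac{507}{2989639} \approx -0.00016959$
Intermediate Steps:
$f{\left(m \right)} = 6$ ($f{\left(m \right)} = \frac{6 m}{m} = 6$)
$T = - \frac{11521}{507}$ ($T = \frac{\left(-3\right) 46 + 11659}{31392 - 31899} = \frac{-138 + 11659}{-507} = 11521 \left(- \frac{1}{507}\right) = - \frac{11521}{507} \approx -22.724$)
$\frac{1}{X f{\left(6 \right)} + T} = \frac{1}{\left(-979\right) 6 - \frac{11521}{507}} = \frac{1}{-5874 - \frac{11521}{507}} = \frac{1}{- \frac{2989639}{507}} = - \frac{507}{2989639}$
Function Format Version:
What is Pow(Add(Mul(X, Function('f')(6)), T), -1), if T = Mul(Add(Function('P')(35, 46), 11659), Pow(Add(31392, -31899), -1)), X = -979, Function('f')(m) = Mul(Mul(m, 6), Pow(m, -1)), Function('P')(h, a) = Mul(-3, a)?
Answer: Rational(-507, 2989639) ≈ -0.00016959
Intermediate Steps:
Function('f')(m) = 6 (Function('f')(m) = Mul(Mul(6, m), Pow(m, -1)) = 6)
T = Rational(-11521, 507) (T = Mul(Add(Mul(-3, 46), 11659), Pow(Add(31392, -31899), -1)) = Mul(Add(-138, 11659), Pow(-507, -1)) = Mul(11521, Rational(-1, 507)) = Rational(-11521, 507) ≈ -22.724)
Pow(Add(Mul(X, Function('f')(6)), T), -1) = Pow(Add(Mul(-979, 6), Rational(-11521, 507)), -1) = Pow(Add(-5874, Rational(-11521, 507)), -1) = Pow(Rational(-2989639, 507), -1) = Rational(-507, 2989639)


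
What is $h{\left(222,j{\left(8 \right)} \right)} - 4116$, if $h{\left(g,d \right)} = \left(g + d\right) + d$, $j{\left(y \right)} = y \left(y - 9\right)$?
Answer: $-3910$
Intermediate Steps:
$j{\left(y \right)} = y \left(-9 + y\right)$
$h{\left(g,d \right)} = g + 2 d$ ($h{\left(g,d \right)} = \left(d + g\right) + d = g + 2 d$)
$h{\left(222,j{\left(8 \right)} \right)} - 4116 = \left(222 + 2 \cdot 8 \left(-9 + 8\right)\right) - 4116 = \left(222 + 2 \cdot 8 \left(-1\right)\right) - 4116 = \left(222 + 2 \left(-8\right)\right) - 4116 = \left(222 - 16\right) - 4116 = 206 - 4116 = -3910$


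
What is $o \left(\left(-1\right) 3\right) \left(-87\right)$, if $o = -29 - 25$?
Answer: $-14094$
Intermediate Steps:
$o = -54$
$o \left(\left(-1\right) 3\right) \left(-87\right) = - 54 \left(\left(-1\right) 3\right) \left(-87\right) = \left(-54\right) \left(-3\right) \left(-87\right) = 162 \left(-87\right) = -14094$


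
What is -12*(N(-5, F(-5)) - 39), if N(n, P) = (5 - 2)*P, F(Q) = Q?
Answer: 648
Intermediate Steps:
N(n, P) = 3*P
-12*(N(-5, F(-5)) - 39) = -12*(3*(-5) - 39) = -12*(-15 - 39) = -12*(-54) = 648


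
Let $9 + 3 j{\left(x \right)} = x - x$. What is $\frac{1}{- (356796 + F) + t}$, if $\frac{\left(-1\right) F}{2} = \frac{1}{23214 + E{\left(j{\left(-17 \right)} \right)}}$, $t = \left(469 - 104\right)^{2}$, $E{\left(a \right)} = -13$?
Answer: $- \frac{23201}{5187070769} \approx -4.4729 \cdot 10^{-6}$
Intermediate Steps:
$j{\left(x \right)} = -3$ ($j{\left(x \right)} = -3 + \frac{x - x}{3} = -3 + \frac{1}{3} \cdot 0 = -3 + 0 = -3$)
$t = 133225$ ($t = 365^{2} = 133225$)
$F = - \frac{2}{23201}$ ($F = - \frac{2}{23214 - 13} = - \frac{2}{23201} \approx -8.6203 \cdot 10^{-5}$)
$\frac{1}{- (356796 + F) + t} = \frac{1}{- (356796 - \frac{2}{23201}) + 133225} = \frac{1}{\left(-1\right) \frac{8278023994}{23201} + 133225} = \frac{1}{- \frac{8278023994}{23201} + 133225} = \frac{1}{- \frac{5187070769}{23201}} = - \frac{23201}{5187070769}$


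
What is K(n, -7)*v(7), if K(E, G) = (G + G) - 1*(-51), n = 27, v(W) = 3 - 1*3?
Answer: 0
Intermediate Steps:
v(W) = 0 (v(W) = 3 - 3 = 0)
K(E, G) = 51 + 2*G (K(E, G) = 2*G + 51 = 51 + 2*G)
K(n, -7)*v(7) = (51 + 2*(-7))*0 = (51 - 14)*0 = 37*0 = 0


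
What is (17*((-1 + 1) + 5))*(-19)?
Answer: -1615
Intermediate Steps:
(17*((-1 + 1) + 5))*(-19) = (17*(0 + 5))*(-19) = (17*5)*(-19) = 85*(-19) = -1615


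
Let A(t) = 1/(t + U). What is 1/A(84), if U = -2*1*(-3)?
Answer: 90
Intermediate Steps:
U = 6 (U = -2*(-3) = 6)
A(t) = 1/(6 + t) (A(t) = 1/(t + 6) = 1/(6 + t))
1/A(84) = 1/(1/(6 + 84)) = 1/(1/90) = 90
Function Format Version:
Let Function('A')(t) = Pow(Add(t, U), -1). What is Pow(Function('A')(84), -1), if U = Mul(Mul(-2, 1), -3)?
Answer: 90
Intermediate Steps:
U = 6 (U = Mul(-2, -3) = 6)
Function('A')(t) = Pow(Add(6, t), -1) (Function('A')(t) = Pow(Add(t, 6), -1) = Pow(Add(6, t), -1))
Pow(Function('A')(84), -1) = Pow(Pow(Add(6, 84), -1), -1) = Pow(Pow(90, -1), -1) = Pow(Rational(1, 90), -1) = 90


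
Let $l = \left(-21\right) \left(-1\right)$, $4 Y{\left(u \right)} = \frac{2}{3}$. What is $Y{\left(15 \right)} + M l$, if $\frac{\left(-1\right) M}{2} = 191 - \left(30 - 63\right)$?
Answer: $- \frac{56447}{6} \approx -9407.8$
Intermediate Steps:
$Y{\left(u \right)} = \frac{1}{6}$ ($Y{\left(u \right)} = \frac{2 \cdot \frac{1}{3}}{4} = \frac{1}{4} \cdot \frac{2}{3} = \frac{1}{6}$)
$l = 21$
$M = -448$ ($M = - 2 \left(191 - \left(30 - 63\right)\right) = - 2 \left(191 - -33\right) = - 2 \left(191 + 33\right) = \left(-2\right) 224 = -448$)
$Y{\left(15 \right)} + M l = \frac{1}{6} - 9408 = - \frac{56447}{6}$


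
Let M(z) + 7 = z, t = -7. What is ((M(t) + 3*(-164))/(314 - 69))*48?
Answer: -24288/245 ≈ -99.135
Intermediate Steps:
M(z) = -7 + z
((M(t) + 3*(-164))/(314 - 69))*48 = (((-7 - 7) + 3*(-164))/(314 - 69))*48 = ((-14 - 492)/245)*48 = -506*1/245*48 = -506/245*48 = -24288/245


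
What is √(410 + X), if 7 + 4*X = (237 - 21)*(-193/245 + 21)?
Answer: √7348585/70 ≈ 38.726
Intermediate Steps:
X = 1067917/980 (X = -7/4 + ((237 - 21)*(-193/245 + 21))/4 = -7/4 + (216*(-193*1/245 + 21))/4 = -7/4 + (216*(-193/245 + 21))/4 = -7/4 + (216*(4952/245))/4 = -7/4 + (¼)*(1069632/245) = -7/4 + 267408/245 = 1067917/980 ≈ 1089.7)
√(410 + X) = √(410 + 1067917/980) = √(1469717/980) = √7348585/70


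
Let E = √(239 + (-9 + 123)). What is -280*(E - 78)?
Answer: 21840 - 280*√353 ≈ 16579.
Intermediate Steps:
E = √353 (E = √(239 + 114) = √353 ≈ 18.788)
-280*(E - 78) = -280*(√353 - 78) = -280*(-78 + √353) = 21840 - 280*√353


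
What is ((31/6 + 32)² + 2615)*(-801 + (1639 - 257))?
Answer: 83587889/36 ≈ 2.3219e+6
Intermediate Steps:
((31/6 + 32)² + 2615)*(-801 + (1639 - 257)) = ((31*(⅙) + 32)² + 2615)*(-801 + 1382) = ((31/6 + 32)² + 2615)*581 = ((223/6)² + 2615)*581 = (49729/36 + 2615)*581 = (143869/36)*581 = 83587889/36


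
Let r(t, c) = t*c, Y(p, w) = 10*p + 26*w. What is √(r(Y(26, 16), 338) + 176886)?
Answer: √405374 ≈ 636.69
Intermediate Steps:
r(t, c) = c*t
√(r(Y(26, 16), 338) + 176886) = √(338*(10*26 + 26*16) + 176886) = √(338*(260 + 416) + 176886) = √(338*676 + 176886) = √(228488 + 176886) = √405374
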